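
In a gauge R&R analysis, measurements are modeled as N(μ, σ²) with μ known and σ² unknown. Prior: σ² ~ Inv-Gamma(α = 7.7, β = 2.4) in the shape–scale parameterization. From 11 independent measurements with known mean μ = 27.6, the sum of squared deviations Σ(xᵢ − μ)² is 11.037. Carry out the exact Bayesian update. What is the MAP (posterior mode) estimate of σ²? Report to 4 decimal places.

0.5576

With known mean μ and an Inverse-Gamma(α, β) prior on σ², the Normal likelihood is conjugate: posterior is Inv-Gamma(α + n/2, β + Σ(xᵢ−μ)²/2).
Posterior: Inv-Gamma(7.7 + 11/2, 2.4 + 11.037/2) = Inv-Gamma(13.20, 7.9185).
Mode = β/(α+1) = 7.9185/14.20 = 0.5576.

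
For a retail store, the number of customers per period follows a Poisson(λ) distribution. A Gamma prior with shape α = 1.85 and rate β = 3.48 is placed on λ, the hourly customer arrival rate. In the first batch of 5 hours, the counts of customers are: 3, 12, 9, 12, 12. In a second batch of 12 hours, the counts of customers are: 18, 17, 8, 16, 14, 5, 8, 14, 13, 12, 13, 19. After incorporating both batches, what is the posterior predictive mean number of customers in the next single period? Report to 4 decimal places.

With a Gamma(shape α, rate β) prior, the Poisson likelihood is conjugate: the posterior is Gamma(α + ΣXᵢ, β + n).
Batch 1: sum of counts S = 48 over n = 5 hours.
After batch 1: Gamma(α+S, β+n) = Gamma(1.85+48, 3.48+5) = Gamma(49.85, 8.48).
Batch 2: sum of counts S = 157 over n = 12 hours.
After batch 2: Gamma(α+S, β+n) = Gamma(49.85+157, 8.48+12) = Gamma(206.85, 20.48).
The predictive distribution for one future period is NegBinom with mean α/β = 10.1001.

10.1001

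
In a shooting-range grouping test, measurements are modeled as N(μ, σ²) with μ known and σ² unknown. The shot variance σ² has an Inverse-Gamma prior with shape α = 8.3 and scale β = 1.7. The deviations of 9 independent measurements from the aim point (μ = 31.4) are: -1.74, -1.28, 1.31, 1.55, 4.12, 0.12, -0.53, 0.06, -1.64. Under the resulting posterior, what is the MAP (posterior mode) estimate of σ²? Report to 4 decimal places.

1.1648

With known mean μ and an Inverse-Gamma(α, β) prior on σ², the Normal likelihood is conjugate: posterior is Inv-Gamma(α + n/2, β + Σ(xᵢ−μ)²/2).
Σ(xᵢ−μ)² = (-1.74)² + (-1.28)² + (1.31)² + (1.55)² + (4.12)² + (0.12)² + (-0.53)² + (0.06)² + (-1.64)² = 28.7475.
Posterior: Inv-Gamma(8.3 + 9/2, 1.7 + 28.7475/2) = Inv-Gamma(12.80, 16.07375).
Mode = β/(α+1) = 16.07375/13.80 = 1.1648.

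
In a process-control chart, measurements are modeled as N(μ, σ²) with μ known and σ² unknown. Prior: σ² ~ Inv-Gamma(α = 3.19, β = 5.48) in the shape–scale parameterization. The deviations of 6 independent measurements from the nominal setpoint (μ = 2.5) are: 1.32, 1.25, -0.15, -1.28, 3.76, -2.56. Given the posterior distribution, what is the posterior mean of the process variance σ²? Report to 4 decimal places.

3.5276

With known mean μ and an Inverse-Gamma(α, β) prior on σ², the Normal likelihood is conjugate: posterior is Inv-Gamma(α + n/2, β + Σ(xᵢ−μ)²/2).
Σ(xᵢ−μ)² = (1.32)² + (1.25)² + (-0.15)² + (-1.28)² + (3.76)² + (-2.56)² = 25.6570.
Posterior: Inv-Gamma(3.19 + 6/2, 5.48 + 25.6570/2) = Inv-Gamma(6.19, 18.30850).
E[σ²|data] = β/(α−1) = 18.30850/5.19 = 3.5276.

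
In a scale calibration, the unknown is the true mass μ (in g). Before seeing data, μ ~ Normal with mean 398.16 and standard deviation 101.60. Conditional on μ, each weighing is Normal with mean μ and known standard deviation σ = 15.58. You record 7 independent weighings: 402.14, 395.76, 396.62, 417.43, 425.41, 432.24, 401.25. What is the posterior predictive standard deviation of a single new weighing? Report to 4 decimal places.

For Normal data with known variance σ², a Normal(μ₀, σ₀²) prior on μ is conjugate. Posterior precision = 1/σ₀² + n/σ²; posterior mean is the precision-weighted average of μ₀ and x̄.
σ₀² = 101.60² = 10322.56, σ² = 15.58² = 242.7364; σ² + n·σ₀² = 242.7364 + 7·10322.56 = 72500.6564.
Posterior precision = 1/σ₀² + n/σ² = 1/10322.56 + 7/242.7364 = (σ² + n·σ₀²)/(σ₀²σ²) = 72500.6564/(10322.56·242.7364); posterior variance σₙ² = σ₀²σ²/(σ² + n·σ₀²) = 10322.56·242.7364/72500.6564 = 34.560529.
Predictive variance for one new observation = σₙ² + σ² = 10322.56·242.7364/72500.6564 + 242.7364 = σ²·(σ₀² + 72500.6564)/72500.6564 = 242.7364·82823.2164/72500.6564 = 277.296929; SD = √(242.7364·82823.2164/72500.6564) = 16.6522.

16.6522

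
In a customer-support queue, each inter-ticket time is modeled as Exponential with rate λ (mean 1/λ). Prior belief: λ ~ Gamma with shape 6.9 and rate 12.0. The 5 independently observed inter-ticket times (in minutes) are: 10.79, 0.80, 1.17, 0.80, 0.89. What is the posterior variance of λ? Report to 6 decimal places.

0.017010

With a Gamma(shape α, rate β) prior on the exponential rate λ, the posterior after n observations with total T = Σxᵢ is Gamma(α+n, β+T).
Sum of observations T = 14.45 minutes; n = 5.
Posterior: Gamma(6.9+5, 12.0+14.45) = Gamma(11.9, 26.45).
Var = α/β² = 0.017010.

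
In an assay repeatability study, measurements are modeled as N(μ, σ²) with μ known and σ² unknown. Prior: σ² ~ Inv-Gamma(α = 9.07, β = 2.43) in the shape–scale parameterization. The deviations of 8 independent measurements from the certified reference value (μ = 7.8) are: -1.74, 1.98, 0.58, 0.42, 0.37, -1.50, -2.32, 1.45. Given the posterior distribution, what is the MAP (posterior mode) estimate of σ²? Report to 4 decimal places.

With known mean μ and an Inverse-Gamma(α, β) prior on σ², the Normal likelihood is conjugate: posterior is Inv-Gamma(α + n/2, β + Σ(xᵢ−μ)²/2).
Σ(xᵢ−μ)² = (-1.74)² + (1.98)² + (0.58)² + (0.42)² + (0.37)² + (-1.50)² + (-2.32)² + (1.45)² = 17.3326.
Posterior: Inv-Gamma(9.07 + 8/2, 2.43 + 17.3326/2) = Inv-Gamma(13.07, 11.09630).
Mode = β/(α+1) = 11.09630/14.07 = 0.7886.

0.7886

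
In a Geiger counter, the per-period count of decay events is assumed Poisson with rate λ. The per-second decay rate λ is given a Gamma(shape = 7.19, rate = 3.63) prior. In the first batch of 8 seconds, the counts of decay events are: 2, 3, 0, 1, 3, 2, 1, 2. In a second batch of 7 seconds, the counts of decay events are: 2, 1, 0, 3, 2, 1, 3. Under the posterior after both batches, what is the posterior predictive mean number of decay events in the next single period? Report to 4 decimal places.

1.7815

With a Gamma(shape α, rate β) prior, the Poisson likelihood is conjugate: the posterior is Gamma(α + ΣXᵢ, β + n).
Batch 1: sum of counts S = 14 over n = 8 seconds.
After batch 1: Gamma(α+S, β+n) = Gamma(7.19+14, 3.63+8) = Gamma(21.19, 11.63).
Batch 2: sum of counts S = 12 over n = 7 seconds.
After batch 2: Gamma(α+S, β+n) = Gamma(21.19+12, 11.63+7) = Gamma(33.19, 18.63).
The predictive distribution for one future period is NegBinom with mean α/β = 1.7815.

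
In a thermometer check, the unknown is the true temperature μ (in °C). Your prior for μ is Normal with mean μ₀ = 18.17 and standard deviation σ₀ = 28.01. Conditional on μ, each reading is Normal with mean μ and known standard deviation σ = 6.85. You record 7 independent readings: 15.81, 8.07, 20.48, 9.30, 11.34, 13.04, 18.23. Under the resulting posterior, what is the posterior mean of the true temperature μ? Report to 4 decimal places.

For Normal data with known variance σ², a Normal(μ₀, σ₀²) prior on μ is conjugate. Posterior precision = 1/σ₀² + n/σ²; posterior mean is the precision-weighted average of μ₀ and x̄.
Σxᵢ = 15.81 + 8.07 + 20.48 + 9.30 + 11.34 + 13.04 + 18.23 = 96.27, so n·x̄ = 96.27.
σ₀² = 28.01² = 784.5601, σ² = 6.85² = 46.9225; σ² + n·σ₀² = 46.9225 + 7·784.5601 = 5538.8432.
Posterior mean = (μ₀/σ₀² + n·x̄/σ²)/(1/σ₀² + n/σ²) = (σ²·μ₀ + σ₀²·n·x̄)/(σ² + n·σ₀²) = (46.9225·18.17 + 784.5601·96.27)/5538.8432 = 76382.182652/5538.8432 = 13.7903.

13.7903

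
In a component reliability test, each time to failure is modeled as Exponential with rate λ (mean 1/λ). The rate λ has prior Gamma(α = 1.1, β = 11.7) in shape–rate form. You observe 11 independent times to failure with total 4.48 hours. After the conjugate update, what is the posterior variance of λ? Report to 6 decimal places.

0.046220

With a Gamma(shape α, rate β) prior on the exponential rate λ, the posterior after n observations with total T = Σxᵢ is Gamma(α+n, β+T).
Posterior: Gamma(1.1+11, 11.7+4.48) = Gamma(12.1, 16.18).
Var = α/β² = 0.046220.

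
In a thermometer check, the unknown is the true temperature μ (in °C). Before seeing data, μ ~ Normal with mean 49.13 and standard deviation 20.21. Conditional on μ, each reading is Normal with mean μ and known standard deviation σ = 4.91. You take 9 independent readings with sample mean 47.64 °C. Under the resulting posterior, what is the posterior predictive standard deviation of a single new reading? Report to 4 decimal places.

5.1739

For Normal data with known variance σ², a Normal(μ₀, σ₀²) prior on μ is conjugate. Posterior precision = 1/σ₀² + n/σ²; posterior mean is the precision-weighted average of μ₀ and x̄.
σ₀² = 20.21² = 408.4441, σ² = 4.91² = 24.1081; σ² + n·σ₀² = 24.1081 + 9·408.4441 = 3700.105.
Posterior precision = 1/σ₀² + n/σ² = 1/408.4441 + 9/24.1081 = (σ² + n·σ₀²)/(σ₀²σ²) = 3700.105/(408.4441·24.1081); posterior variance σₙ² = σ₀²σ²/(σ² + n·σ₀²) = 408.4441·24.1081/3700.105 = 2.661225.
Predictive variance for one new observation = σₙ² + σ² = 408.4441·24.1081/3700.105 + 24.1081 = σ²·(σ₀² + 3700.105)/3700.105 = 24.1081·4108.5491/3700.105 = 26.769325; SD = √(24.1081·4108.5491/3700.105) = 5.1739.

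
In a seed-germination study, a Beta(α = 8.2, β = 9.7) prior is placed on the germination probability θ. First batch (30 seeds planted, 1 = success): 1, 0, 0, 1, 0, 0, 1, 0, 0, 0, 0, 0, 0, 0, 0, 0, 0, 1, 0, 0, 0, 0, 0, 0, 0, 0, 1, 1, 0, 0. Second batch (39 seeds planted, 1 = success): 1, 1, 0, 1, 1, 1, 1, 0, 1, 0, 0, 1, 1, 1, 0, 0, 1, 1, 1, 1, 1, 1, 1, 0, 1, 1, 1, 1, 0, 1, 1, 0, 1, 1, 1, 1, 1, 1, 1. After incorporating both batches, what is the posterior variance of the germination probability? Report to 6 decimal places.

0.002843

The Beta prior is conjugate to a Binomial/Bernoulli likelihood; the update adds successes to α and failures to β.
After batch 1: Beta(8.2+6, 9.7+24) = Beta(14.2, 33.7).
After batch 2: Beta(14.2+30, 33.7+9) = Beta(44.2, 42.7).
Var = αβ/((α+β)²(α+β+1)) = 44.2·42.7/(86.9²·87.9) = 0.002843.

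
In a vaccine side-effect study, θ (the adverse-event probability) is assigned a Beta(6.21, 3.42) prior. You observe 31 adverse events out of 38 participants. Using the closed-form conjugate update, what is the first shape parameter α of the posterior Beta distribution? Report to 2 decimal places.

37.21

The Beta prior is conjugate to a Binomial/Bernoulli likelihood; the update adds successes to α and failures to β.
Posterior: Beta(α+k, β+n−k) = Beta(6.21+31, 3.42+7) = Beta(37.21, 10.42).
Posterior α = 37.21.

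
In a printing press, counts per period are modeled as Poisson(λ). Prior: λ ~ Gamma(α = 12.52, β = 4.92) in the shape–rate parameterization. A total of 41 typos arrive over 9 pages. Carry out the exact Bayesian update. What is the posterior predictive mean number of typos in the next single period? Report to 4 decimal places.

3.8448

With a Gamma(shape α, rate β) prior, the Poisson likelihood is conjugate: the posterior is Gamma(α + ΣXᵢ, β + n).
Posterior: Gamma(α+S, β+n) = Gamma(12.52+41, 4.92+9) = Gamma(53.52, 13.92).
The predictive distribution for one future period is NegBinom with mean α/β = 3.8448.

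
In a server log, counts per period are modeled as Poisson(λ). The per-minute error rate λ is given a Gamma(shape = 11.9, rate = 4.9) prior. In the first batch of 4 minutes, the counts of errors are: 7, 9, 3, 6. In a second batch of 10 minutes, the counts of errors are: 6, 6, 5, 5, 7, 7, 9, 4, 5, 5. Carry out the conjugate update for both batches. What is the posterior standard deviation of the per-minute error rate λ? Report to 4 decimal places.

0.5181

With a Gamma(shape α, rate β) prior, the Poisson likelihood is conjugate: the posterior is Gamma(α + ΣXᵢ, β + n).
Batch 1: sum of counts S = 25 over n = 4 minutes.
After batch 1: Gamma(α+S, β+n) = Gamma(11.9+25, 4.9+4) = Gamma(36.9, 8.9).
Batch 2: sum of counts S = 59 over n = 10 minutes.
After batch 2: Gamma(α+S, β+n) = Gamma(36.9+59, 8.9+10) = Gamma(95.9, 18.9).
SD = √α/β = √95.9/18.9 = 0.5181.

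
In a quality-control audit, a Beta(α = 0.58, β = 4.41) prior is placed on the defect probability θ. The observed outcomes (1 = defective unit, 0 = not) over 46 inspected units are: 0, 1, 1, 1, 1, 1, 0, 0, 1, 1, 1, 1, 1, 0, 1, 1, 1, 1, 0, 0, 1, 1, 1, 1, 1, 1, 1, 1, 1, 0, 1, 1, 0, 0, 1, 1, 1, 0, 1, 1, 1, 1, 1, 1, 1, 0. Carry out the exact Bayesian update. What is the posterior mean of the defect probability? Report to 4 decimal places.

The Beta prior is conjugate to a Binomial/Bernoulli likelihood; the update adds successes to α and failures to β.
Posterior: Beta(α+k, β+n−k) = Beta(0.58+35, 4.41+11) = Beta(35.58, 15.41).
Posterior mean = α/(α+β) = 35.58/50.99 = 0.6978.

0.6978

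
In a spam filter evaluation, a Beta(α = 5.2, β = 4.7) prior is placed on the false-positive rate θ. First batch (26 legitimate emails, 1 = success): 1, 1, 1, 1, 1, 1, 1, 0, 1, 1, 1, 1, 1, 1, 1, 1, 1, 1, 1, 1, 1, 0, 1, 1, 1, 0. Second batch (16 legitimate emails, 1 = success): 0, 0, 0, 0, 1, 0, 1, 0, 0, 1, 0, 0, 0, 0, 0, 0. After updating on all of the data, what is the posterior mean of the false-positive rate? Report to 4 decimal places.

0.6012

The Beta prior is conjugate to a Binomial/Bernoulli likelihood; the update adds successes to α and failures to β.
After batch 1: Beta(5.2+23, 4.7+3) = Beta(28.2, 7.7).
After batch 2: Beta(28.2+3, 7.7+13) = Beta(31.2, 20.7).
Posterior mean = α/(α+β) = 31.2/51.9 = 0.6012.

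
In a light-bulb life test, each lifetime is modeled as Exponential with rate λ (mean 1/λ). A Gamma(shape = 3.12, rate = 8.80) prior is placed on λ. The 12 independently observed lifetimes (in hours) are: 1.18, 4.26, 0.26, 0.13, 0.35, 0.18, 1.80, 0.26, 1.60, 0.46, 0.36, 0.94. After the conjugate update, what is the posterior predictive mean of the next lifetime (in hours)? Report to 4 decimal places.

With a Gamma(shape α, rate β) prior on the exponential rate λ, the posterior after n observations with total T = Σxᵢ is Gamma(α+n, β+T).
Sum of observations T = 11.78 hours; n = 12.
Posterior: Gamma(3.12+12, 8.80+11.78) = Gamma(15.12, 20.58).
The predictive distribution for the next observation is Lomax; its mean is β/(α−1) = 20.58/14.12 = 1.4575.

1.4575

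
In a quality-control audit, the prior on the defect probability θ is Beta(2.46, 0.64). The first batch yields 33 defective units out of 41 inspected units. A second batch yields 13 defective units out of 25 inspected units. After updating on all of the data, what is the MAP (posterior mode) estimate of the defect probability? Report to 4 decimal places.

The Beta prior is conjugate to a Binomial/Bernoulli likelihood; the update adds successes to α and failures to β.
After batch 1: Beta(2.46+33, 0.64+8) = Beta(35.46, 8.64).
After batch 2: Beta(35.46+13, 8.64+12) = Beta(48.46, 20.64).
Mode of Beta(a,b) for a,b>1 is (a−1)/(a+b−2) = 47.46/67.10 = 0.7073.

0.7073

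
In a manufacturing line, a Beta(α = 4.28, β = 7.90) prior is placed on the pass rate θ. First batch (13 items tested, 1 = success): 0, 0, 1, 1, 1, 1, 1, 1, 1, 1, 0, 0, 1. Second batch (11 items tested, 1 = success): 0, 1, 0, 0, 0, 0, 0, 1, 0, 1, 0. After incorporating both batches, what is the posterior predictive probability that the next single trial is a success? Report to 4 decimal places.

0.4500

The Beta prior is conjugate to a Binomial/Bernoulli likelihood; the update adds successes to α and failures to β.
After batch 1: Beta(4.28+9, 7.90+4) = Beta(13.28, 11.90).
After batch 2: Beta(13.28+3, 11.90+8) = Beta(16.28, 19.90).
For a single future Bernoulli trial, P(success | data) = α/(α+β) = 0.4500.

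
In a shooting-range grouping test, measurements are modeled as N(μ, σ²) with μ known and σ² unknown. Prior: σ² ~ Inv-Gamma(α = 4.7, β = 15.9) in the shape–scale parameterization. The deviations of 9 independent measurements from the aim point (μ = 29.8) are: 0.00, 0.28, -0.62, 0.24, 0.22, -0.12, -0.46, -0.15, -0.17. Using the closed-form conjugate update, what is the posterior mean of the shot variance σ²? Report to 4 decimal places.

With known mean μ and an Inverse-Gamma(α, β) prior on σ², the Normal likelihood is conjugate: posterior is Inv-Gamma(α + n/2, β + Σ(xᵢ−μ)²/2).
Σ(xᵢ−μ)² = (0.00)² + (0.28)² + (-0.62)² + (0.24)² + (0.22)² + (-0.12)² + (-0.46)² + (-0.15)² + (-0.17)² = 0.8462.
Posterior: Inv-Gamma(4.7 + 9/2, 15.9 + 0.8462/2) = Inv-Gamma(9.20, 16.32310).
E[σ²|data] = β/(α−1) = 16.32310/8.20 = 1.9906.

1.9906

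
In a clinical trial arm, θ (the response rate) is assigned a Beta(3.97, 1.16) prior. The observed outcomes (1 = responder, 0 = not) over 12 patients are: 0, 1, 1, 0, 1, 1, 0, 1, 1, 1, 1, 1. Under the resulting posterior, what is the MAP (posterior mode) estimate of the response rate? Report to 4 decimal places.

The Beta prior is conjugate to a Binomial/Bernoulli likelihood; the update adds successes to α and failures to β.
Posterior: Beta(α+k, β+n−k) = Beta(3.97+9, 1.16+3) = Beta(12.97, 4.16).
Mode of Beta(a,b) for a,b>1 is (a−1)/(a+b−2) = 11.97/15.13 = 0.7911.

0.7911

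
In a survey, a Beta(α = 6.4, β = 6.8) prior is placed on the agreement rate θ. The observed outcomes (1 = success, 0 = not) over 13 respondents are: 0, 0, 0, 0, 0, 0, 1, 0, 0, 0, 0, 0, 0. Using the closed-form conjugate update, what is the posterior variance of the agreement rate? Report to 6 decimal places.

0.007451

The Beta prior is conjugate to a Binomial/Bernoulli likelihood; the update adds successes to α and failures to β.
Posterior: Beta(α+k, β+n−k) = Beta(6.4+1, 6.8+12) = Beta(7.4, 18.8).
Var = αβ/((α+β)²(α+β+1)) = 7.4·18.8/(26.2²·27.2) = 0.007451.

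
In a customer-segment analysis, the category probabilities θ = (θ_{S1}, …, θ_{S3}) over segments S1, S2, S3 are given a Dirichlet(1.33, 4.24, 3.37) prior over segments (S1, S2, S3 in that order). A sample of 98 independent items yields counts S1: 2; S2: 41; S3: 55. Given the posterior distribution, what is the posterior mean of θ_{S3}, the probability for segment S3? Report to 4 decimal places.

0.5458

The Dirichlet prior is conjugate to the Multinomial likelihood: each posterior αⱼ = prior αⱼ + observed count nⱼ.
Posterior concentration: (3.33, 45.24, 58.37), total = 106.94.
E[θ_{S3}|data] = α_{S3}/Σα = 58.37/106.94 = 0.5458.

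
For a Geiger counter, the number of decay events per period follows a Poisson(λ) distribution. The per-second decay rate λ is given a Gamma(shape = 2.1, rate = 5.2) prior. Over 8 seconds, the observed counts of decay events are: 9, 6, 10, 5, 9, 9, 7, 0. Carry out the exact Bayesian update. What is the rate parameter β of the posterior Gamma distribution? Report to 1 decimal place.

13.2

With a Gamma(shape α, rate β) prior, the Poisson likelihood is conjugate: the posterior is Gamma(α + ΣXᵢ, β + n).
Sum of counts S = 55 over n = 8 seconds.
Posterior: Gamma(α+S, β+n) = Gamma(2.1+55, 5.2+8) = Gamma(57.1, 13.2).
Posterior β = 13.2.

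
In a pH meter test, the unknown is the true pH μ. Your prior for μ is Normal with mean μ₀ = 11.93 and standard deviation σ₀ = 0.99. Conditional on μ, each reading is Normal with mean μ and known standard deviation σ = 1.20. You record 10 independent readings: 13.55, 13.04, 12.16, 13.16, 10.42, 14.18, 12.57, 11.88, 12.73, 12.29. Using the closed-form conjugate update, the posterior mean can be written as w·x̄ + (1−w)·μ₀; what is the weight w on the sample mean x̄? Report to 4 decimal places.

For Normal data with known variance σ², a Normal(μ₀, σ₀²) prior on μ is conjugate. Posterior precision = 1/σ₀² + n/σ²; posterior mean is the precision-weighted average of μ₀ and x̄.
σ₀² = 0.99² = 0.9801, σ² = 1.20² = 1.44. Prior precision 1/σ₀² = 1/0.9801; data precision n/σ² = 10/1.44.
w = (n/σ²)/(1/σ₀² + n/σ²) = n·σ₀²/(σ² + n·σ₀²) = 10·0.9801/(1.44 + 10·0.9801) = 9.801/11.241 = 0.8719.

0.8719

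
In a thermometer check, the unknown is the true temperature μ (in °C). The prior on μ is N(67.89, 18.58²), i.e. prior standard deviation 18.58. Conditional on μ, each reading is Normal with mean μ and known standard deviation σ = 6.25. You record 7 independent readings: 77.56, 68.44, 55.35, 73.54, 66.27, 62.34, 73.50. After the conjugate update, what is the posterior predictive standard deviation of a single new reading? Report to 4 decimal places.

For Normal data with known variance σ², a Normal(μ₀, σ₀²) prior on μ is conjugate. Posterior precision = 1/σ₀² + n/σ²; posterior mean is the precision-weighted average of μ₀ and x̄.
σ₀² = 18.58² = 345.2164, σ² = 6.25² = 39.0625; σ² + n·σ₀² = 39.0625 + 7·345.2164 = 2455.5773.
Posterior precision = 1/σ₀² + n/σ² = 1/345.2164 + 7/39.0625 = (σ² + n·σ₀²)/(σ₀²σ²) = 2455.5773/(345.2164·39.0625); posterior variance σₙ² = σ₀²σ²/(σ² + n·σ₀²) = 345.2164·39.0625/2455.5773 = 5.491587.
Predictive variance for one new observation = σₙ² + σ² = 345.2164·39.0625/2455.5773 + 39.0625 = σ²·(σ₀² + 2455.5773)/2455.5773 = 39.0625·2800.7937/2455.5773 = 44.554087; SD = √(39.0625·2800.7937/2455.5773) = 6.6749.

6.6749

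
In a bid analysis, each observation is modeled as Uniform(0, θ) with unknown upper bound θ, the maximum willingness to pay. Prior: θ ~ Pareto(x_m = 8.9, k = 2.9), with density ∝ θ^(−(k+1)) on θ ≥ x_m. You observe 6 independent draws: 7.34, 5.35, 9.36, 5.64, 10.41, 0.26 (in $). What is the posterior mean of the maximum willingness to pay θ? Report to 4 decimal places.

A Pareto(scale x_m, shape k) prior on the upper bound θ of Uniform(0, θ) is conjugate: posterior is Pareto(max(x_m, max xᵢ), k + n).
Sample maximum = 10.41; prior scale x_m = 8.9 → posterior scale = max = 10.41.
Posterior shape = 2.9 + 6 = 8.9.
E[θ|data] = k·x_m/(k−1) = 8.9·10.41/7.9 = 11.7277.

11.7277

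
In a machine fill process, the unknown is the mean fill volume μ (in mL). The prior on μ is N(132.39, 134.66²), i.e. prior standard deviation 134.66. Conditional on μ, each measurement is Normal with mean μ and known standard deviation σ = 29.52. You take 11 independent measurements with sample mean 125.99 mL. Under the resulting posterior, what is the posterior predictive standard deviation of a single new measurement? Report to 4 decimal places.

For Normal data with known variance σ², a Normal(μ₀, σ₀²) prior on μ is conjugate. Posterior precision = 1/σ₀² + n/σ²; posterior mean is the precision-weighted average of μ₀ and x̄.
σ₀² = 134.66² = 18133.3156, σ² = 29.52² = 871.4304; σ² + n·σ₀² = 871.4304 + 11·18133.3156 = 200337.902.
Posterior precision = 1/σ₀² + n/σ² = 1/18133.3156 + 11/871.4304 = (σ² + n·σ₀²)/(σ₀²σ²) = 200337.902/(18133.3156·871.4304); posterior variance σₙ² = σ₀²σ²/(σ² + n·σ₀²) = 18133.3156·871.4304/200337.902 = 78.876350.
Predictive variance for one new observation = σₙ² + σ² = 18133.3156·871.4304/200337.902 + 871.4304 = σ²·(σ₀² + 200337.902)/200337.902 = 871.4304·218471.2176/200337.902 = 950.306750; SD = √(871.4304·218471.2176/200337.902) = 30.8270.

30.8270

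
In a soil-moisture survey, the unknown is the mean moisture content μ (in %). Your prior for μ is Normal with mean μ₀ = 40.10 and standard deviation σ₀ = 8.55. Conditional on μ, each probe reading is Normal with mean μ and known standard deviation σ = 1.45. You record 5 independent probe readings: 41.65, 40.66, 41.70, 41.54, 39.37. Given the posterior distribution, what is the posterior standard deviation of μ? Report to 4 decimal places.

For Normal data with known variance σ², a Normal(μ₀, σ₀²) prior on μ is conjugate. Posterior precision = 1/σ₀² + n/σ²; posterior mean is the precision-weighted average of μ₀ and x̄.
σ₀² = 8.55² = 73.1025, σ² = 1.45² = 2.1025; σ² + n·σ₀² = 2.1025 + 5·73.1025 = 367.615.
Posterior precision = 1/σ₀² + n/σ² = 1/73.1025 + 5/2.1025 = (σ² + n·σ₀²)/(σ₀²σ²) = 367.615/(73.1025·2.1025); posterior variance σₙ² = σ₀²σ²/(σ² + n·σ₀²) = 73.1025·2.1025/367.615 = 0.418095.
Posterior SD = √σₙ² = √(73.1025·2.1025/367.615) = 0.6466.

0.6466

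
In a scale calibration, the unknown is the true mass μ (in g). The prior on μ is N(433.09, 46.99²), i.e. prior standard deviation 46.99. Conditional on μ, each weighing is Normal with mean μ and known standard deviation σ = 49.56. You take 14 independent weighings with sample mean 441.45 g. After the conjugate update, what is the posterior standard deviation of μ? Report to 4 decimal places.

For Normal data with known variance σ², a Normal(μ₀, σ₀²) prior on μ is conjugate. Posterior precision = 1/σ₀² + n/σ²; posterior mean is the precision-weighted average of μ₀ and x̄.
σ₀² = 46.99² = 2208.0601, σ² = 49.56² = 2456.1936; σ² + n·σ₀² = 2456.1936 + 14·2208.0601 = 33369.035.
Posterior precision = 1/σ₀² + n/σ² = 1/2208.0601 + 14/2456.1936 = (σ² + n·σ₀²)/(σ₀²σ²) = 33369.035/(2208.0601·2456.1936); posterior variance σₙ² = σ₀²σ²/(σ² + n·σ₀²) = 2208.0601·2456.1936/33369.035 = 162.528616.
Posterior SD = √σₙ² = √(2208.0601·2456.1936/33369.035) = 12.7487.

12.7487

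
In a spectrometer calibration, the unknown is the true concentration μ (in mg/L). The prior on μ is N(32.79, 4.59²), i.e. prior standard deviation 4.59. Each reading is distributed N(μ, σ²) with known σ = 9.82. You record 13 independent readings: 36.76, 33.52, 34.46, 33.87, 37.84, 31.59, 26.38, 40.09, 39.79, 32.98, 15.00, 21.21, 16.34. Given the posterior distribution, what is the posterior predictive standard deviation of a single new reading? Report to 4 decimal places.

10.0955

For Normal data with known variance σ², a Normal(μ₀, σ₀²) prior on μ is conjugate. Posterior precision = 1/σ₀² + n/σ²; posterior mean is the precision-weighted average of μ₀ and x̄.
σ₀² = 4.59² = 21.0681, σ² = 9.82² = 96.4324; σ² + n·σ₀² = 96.4324 + 13·21.0681 = 370.3177.
Posterior precision = 1/σ₀² + n/σ² = 1/21.0681 + 13/96.4324 = (σ² + n·σ₀²)/(σ₀²σ²) = 370.3177/(21.0681·96.4324); posterior variance σₙ² = σ₀²σ²/(σ² + n·σ₀²) = 21.0681·96.4324/370.3177 = 5.486228.
Predictive variance for one new observation = σₙ² + σ² = 21.0681·96.4324/370.3177 + 96.4324 = σ²·(σ₀² + 370.3177)/370.3177 = 96.4324·391.3858/370.3177 = 101.918628; SD = √(96.4324·391.3858/370.3177) = 10.0955.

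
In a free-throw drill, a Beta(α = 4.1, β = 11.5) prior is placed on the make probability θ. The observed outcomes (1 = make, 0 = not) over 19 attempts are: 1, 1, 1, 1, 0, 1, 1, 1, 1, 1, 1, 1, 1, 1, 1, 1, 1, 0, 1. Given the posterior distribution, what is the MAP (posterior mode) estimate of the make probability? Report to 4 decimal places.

The Beta prior is conjugate to a Binomial/Bernoulli likelihood; the update adds successes to α and failures to β.
Posterior: Beta(α+k, β+n−k) = Beta(4.1+17, 11.5+2) = Beta(21.1, 13.5).
Mode of Beta(a,b) for a,b>1 is (a−1)/(a+b−2) = 20.1/32.6 = 0.6166.

0.6166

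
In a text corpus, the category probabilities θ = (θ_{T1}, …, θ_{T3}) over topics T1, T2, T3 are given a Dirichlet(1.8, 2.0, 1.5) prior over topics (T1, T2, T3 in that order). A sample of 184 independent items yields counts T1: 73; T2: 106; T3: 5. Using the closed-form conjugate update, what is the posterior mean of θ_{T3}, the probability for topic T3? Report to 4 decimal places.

The Dirichlet prior is conjugate to the Multinomial likelihood: each posterior αⱼ = prior αⱼ + observed count nⱼ.
Posterior concentration: (74.8, 108.0, 6.5), total = 189.3.
E[θ_{T3}|data] = α_{T3}/Σα = 6.5/189.3 = 0.0343.

0.0343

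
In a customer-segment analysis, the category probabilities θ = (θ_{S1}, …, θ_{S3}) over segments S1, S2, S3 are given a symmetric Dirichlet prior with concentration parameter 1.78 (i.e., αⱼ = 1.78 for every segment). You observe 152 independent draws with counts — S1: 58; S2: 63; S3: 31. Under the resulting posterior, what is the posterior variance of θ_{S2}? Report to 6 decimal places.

The Dirichlet prior is conjugate to the Multinomial likelihood: each posterior αⱼ = prior αⱼ + observed count nⱼ.
Posterior concentration: (59.78, 64.78, 32.78), total = 157.34.
Var[θ_j] = α_j(Σα−α_j)/((Σα)²(Σα+1)) = 64.78·92.56/(157.34²·158.34) = 0.001530.

0.001530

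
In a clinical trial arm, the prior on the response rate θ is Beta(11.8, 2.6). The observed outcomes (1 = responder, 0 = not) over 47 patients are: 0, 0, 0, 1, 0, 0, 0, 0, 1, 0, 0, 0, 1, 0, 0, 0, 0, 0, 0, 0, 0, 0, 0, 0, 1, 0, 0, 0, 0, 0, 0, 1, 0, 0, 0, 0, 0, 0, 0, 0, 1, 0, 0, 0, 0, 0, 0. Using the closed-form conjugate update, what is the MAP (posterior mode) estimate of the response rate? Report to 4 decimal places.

The Beta prior is conjugate to a Binomial/Bernoulli likelihood; the update adds successes to α and failures to β.
Posterior: Beta(α+k, β+n−k) = Beta(11.8+6, 2.6+41) = Beta(17.8, 43.6).
Mode of Beta(a,b) for a,b>1 is (a−1)/(a+b−2) = 16.8/59.4 = 0.2828.

0.2828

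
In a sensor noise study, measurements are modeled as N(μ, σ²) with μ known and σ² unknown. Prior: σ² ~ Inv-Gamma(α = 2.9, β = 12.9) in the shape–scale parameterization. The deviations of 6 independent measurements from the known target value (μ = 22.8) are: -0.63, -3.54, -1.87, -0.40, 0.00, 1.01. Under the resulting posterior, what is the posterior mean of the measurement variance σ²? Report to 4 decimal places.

4.4291

With known mean μ and an Inverse-Gamma(α, β) prior on σ², the Normal likelihood is conjugate: posterior is Inv-Gamma(α + n/2, β + Σ(xᵢ−μ)²/2).
Σ(xᵢ−μ)² = (-0.63)² + (-3.54)² + (-1.87)² + (-0.40)² + (0.00)² + (1.01)² = 17.6055.
Posterior: Inv-Gamma(2.9 + 6/2, 12.9 + 17.6055/2) = Inv-Gamma(5.90, 21.70275).
E[σ²|data] = β/(α−1) = 21.70275/4.90 = 4.4291.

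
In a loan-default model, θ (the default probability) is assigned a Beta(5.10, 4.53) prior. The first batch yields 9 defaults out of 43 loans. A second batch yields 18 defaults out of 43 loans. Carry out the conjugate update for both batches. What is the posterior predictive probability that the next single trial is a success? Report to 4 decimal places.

The Beta prior is conjugate to a Binomial/Bernoulli likelihood; the update adds successes to α and failures to β.
After batch 1: Beta(5.10+9, 4.53+34) = Beta(14.10, 38.53).
After batch 2: Beta(14.10+18, 38.53+25) = Beta(32.10, 63.53).
For a single future Bernoulli trial, P(success | data) = α/(α+β) = 0.3357.

0.3357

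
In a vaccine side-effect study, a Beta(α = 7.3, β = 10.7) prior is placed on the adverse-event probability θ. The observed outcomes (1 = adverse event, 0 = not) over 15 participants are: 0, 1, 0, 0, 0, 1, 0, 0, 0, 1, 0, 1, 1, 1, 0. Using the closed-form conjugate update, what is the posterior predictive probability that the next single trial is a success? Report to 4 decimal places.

The Beta prior is conjugate to a Binomial/Bernoulli likelihood; the update adds successes to α and failures to β.
Posterior: Beta(α+k, β+n−k) = Beta(7.3+6, 10.7+9) = Beta(13.3, 19.7).
For a single future Bernoulli trial, P(success | data) = α/(α+β) = 0.4030.

0.4030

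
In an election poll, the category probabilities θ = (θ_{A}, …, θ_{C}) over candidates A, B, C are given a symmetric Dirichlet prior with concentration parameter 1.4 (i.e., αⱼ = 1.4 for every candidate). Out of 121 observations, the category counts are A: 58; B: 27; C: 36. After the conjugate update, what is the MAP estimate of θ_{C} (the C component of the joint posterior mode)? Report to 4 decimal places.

0.2979

The Dirichlet prior is conjugate to the Multinomial likelihood: each posterior αⱼ = prior αⱼ + observed count nⱼ.
Posterior concentration: (59.4, 28.4, 37.4), total = 125.2.
Joint mode component: (α_{C}−1)/(Σα−K) = 36.4/122.2 = 0.2979.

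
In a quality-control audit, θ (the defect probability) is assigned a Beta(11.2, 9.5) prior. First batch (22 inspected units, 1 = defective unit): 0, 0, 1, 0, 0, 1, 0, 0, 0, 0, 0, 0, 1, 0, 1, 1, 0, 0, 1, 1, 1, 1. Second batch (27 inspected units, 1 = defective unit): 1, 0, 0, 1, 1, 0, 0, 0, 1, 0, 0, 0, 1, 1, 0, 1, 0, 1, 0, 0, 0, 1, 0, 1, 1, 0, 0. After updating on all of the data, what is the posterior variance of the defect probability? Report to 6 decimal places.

0.003497

The Beta prior is conjugate to a Binomial/Bernoulli likelihood; the update adds successes to α and failures to β.
After batch 1: Beta(11.2+9, 9.5+13) = Beta(20.2, 22.5).
After batch 2: Beta(20.2+11, 22.5+16) = Beta(31.2, 38.5).
Var = αβ/((α+β)²(α+β+1)) = 31.2·38.5/(69.7²·70.7) = 0.003497.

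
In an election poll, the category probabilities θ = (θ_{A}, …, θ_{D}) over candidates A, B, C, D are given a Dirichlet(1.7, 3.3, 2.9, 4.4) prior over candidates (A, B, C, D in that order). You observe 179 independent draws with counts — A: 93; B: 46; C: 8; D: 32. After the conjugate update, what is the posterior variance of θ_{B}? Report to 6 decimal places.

The Dirichlet prior is conjugate to the Multinomial likelihood: each posterior αⱼ = prior αⱼ + observed count nⱼ.
Posterior concentration: (94.7, 49.3, 10.9, 36.4), total = 191.3.
Var[θ_j] = α_j(Σα−α_j)/((Σα)²(Σα+1)) = 49.3·142.0/(191.3²·192.3) = 0.000995.

0.000995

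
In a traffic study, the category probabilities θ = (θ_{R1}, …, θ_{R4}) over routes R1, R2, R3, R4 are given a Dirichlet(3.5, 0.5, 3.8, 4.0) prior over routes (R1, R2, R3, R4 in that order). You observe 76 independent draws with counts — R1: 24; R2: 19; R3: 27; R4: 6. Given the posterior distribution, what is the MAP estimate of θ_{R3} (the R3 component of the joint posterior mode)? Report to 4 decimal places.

The Dirichlet prior is conjugate to the Multinomial likelihood: each posterior αⱼ = prior αⱼ + observed count nⱼ.
Posterior concentration: (27.5, 19.5, 30.8, 10.0), total = 87.8.
Joint mode component: (α_{R3}−1)/(Σα−K) = 29.8/83.8 = 0.3556.

0.3556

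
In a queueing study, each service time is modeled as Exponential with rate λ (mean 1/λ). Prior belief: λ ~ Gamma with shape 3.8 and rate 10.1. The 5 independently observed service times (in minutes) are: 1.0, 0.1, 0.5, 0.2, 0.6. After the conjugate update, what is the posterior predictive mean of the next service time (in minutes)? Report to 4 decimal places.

1.6026

With a Gamma(shape α, rate β) prior on the exponential rate λ, the posterior after n observations with total T = Σxᵢ is Gamma(α+n, β+T).
Sum of observations T = 2.4 minutes; n = 5.
Posterior: Gamma(3.8+5, 10.1+2.4) = Gamma(8.8, 12.5).
The predictive distribution for the next observation is Lomax; its mean is β/(α−1) = 12.5/7.8 = 1.6026.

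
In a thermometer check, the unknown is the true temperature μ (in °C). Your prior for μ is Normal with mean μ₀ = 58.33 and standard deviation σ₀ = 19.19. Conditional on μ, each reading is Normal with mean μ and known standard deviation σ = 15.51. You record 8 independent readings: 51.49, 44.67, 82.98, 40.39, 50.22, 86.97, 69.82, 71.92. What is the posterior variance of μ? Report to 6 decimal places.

27.799999

For Normal data with known variance σ², a Normal(μ₀, σ₀²) prior on μ is conjugate. Posterior precision = 1/σ₀² + n/σ²; posterior mean is the precision-weighted average of μ₀ and x̄.
σ₀² = 19.19² = 368.2561, σ² = 15.51² = 240.5601; σ² + n·σ₀² = 240.5601 + 8·368.2561 = 3186.6089.
Posterior precision = 1/σ₀² + n/σ² = 1/368.2561 + 8/240.5601 = (σ² + n·σ₀²)/(σ₀²σ²) = 3186.6089/(368.2561·240.5601); posterior variance σₙ² = σ₀²σ²/(σ² + n·σ₀²) = 368.2561·240.5601/3186.6089 = 27.799999.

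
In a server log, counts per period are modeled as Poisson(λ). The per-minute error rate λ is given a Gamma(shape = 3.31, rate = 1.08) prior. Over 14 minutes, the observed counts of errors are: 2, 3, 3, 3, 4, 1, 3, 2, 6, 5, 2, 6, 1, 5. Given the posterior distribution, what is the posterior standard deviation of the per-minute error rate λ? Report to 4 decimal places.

0.4657

With a Gamma(shape α, rate β) prior, the Poisson likelihood is conjugate: the posterior is Gamma(α + ΣXᵢ, β + n).
Sum of counts S = 46 over n = 14 minutes.
Posterior: Gamma(α+S, β+n) = Gamma(3.31+46, 1.08+14) = Gamma(49.31, 15.08).
SD = √α/β = √49.31/15.08 = 0.4657.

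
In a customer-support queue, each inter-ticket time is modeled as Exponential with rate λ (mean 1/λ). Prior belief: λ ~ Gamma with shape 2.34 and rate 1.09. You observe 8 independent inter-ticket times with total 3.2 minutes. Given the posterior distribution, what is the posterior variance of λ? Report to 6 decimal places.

With a Gamma(shape α, rate β) prior on the exponential rate λ, the posterior after n observations with total T = Σxᵢ is Gamma(α+n, β+T).
Posterior: Gamma(2.34+8, 1.09+3.2) = Gamma(10.34, 4.29).
Var = α/β² = 0.561831.

0.561831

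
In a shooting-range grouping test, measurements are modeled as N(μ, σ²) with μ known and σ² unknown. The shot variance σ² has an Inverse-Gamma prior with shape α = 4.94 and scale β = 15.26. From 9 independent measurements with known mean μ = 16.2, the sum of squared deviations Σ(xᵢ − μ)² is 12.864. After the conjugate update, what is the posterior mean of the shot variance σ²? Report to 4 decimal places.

With known mean μ and an Inverse-Gamma(α, β) prior on σ², the Normal likelihood is conjugate: posterior is Inv-Gamma(α + n/2, β + Σ(xᵢ−μ)²/2).
Posterior: Inv-Gamma(4.94 + 9/2, 15.26 + 12.864/2) = Inv-Gamma(9.44, 21.6920).
E[σ²|data] = β/(α−1) = 21.6920/8.44 = 2.5701.

2.5701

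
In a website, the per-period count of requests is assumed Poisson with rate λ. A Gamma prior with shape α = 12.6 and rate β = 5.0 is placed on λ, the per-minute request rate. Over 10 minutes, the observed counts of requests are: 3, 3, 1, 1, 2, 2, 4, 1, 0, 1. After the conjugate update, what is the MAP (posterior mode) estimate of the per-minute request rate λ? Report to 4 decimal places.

With a Gamma(shape α, rate β) prior, the Poisson likelihood is conjugate: the posterior is Gamma(α + ΣXᵢ, β + n).
Sum of counts S = 18 over n = 10 minutes.
Posterior: Gamma(α+S, β+n) = Gamma(12.6+18, 5.0+10) = Gamma(30.6, 15.0).
Mode of Gamma(α,β) for α≥1 is (α−1)/β = 29.6/15.0 = 1.9733.

1.9733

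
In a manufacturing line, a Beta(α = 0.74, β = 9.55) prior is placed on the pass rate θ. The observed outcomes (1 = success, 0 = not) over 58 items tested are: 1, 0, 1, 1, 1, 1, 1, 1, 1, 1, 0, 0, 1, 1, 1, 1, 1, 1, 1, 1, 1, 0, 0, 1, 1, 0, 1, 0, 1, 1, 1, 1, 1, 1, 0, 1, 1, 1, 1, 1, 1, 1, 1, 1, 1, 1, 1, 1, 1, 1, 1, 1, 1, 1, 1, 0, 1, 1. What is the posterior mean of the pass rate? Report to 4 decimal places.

The Beta prior is conjugate to a Binomial/Bernoulli likelihood; the update adds successes to α and failures to β.
Posterior: Beta(α+k, β+n−k) = Beta(0.74+49, 9.55+9) = Beta(49.74, 18.55).
Posterior mean = α/(α+β) = 49.74/68.29 = 0.7284.

0.7284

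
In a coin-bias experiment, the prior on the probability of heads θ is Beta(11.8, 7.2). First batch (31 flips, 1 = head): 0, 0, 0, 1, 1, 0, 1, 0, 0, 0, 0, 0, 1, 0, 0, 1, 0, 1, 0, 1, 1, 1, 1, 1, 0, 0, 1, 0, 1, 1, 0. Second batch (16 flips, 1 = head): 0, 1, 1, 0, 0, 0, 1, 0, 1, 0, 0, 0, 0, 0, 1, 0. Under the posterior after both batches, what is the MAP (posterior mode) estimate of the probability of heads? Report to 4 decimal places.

0.4656

The Beta prior is conjugate to a Binomial/Bernoulli likelihood; the update adds successes to α and failures to β.
After batch 1: Beta(11.8+14, 7.2+17) = Beta(25.8, 24.2).
After batch 2: Beta(25.8+5, 24.2+11) = Beta(30.8, 35.2).
Mode of Beta(a,b) for a,b>1 is (a−1)/(a+b−2) = 29.8/64.0 = 0.4656.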